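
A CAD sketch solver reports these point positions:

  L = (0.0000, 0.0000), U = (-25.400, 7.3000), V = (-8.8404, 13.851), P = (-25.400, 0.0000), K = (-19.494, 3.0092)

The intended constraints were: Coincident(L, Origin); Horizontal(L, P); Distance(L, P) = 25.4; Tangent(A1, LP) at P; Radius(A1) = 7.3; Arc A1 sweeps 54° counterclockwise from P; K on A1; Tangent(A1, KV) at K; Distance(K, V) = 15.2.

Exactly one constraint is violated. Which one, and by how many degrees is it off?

Tangent(A1, KV) at K — off by 8.50°.

L = (0.00, 0.00) ✓; L.y = 0.00, P.y = 0.00 ✓; |LP| = 25.40 ✓; ∠(UP, PL) = 90.00° ✓; |UP| = 7.300 ✓; bearing(U→K) − bearing(U→P) = 54.00° ✓; |UK| = 7.300 ✓; ∠(UK, KV) = 98.50° ✗; |KV| = 15.20 ✓.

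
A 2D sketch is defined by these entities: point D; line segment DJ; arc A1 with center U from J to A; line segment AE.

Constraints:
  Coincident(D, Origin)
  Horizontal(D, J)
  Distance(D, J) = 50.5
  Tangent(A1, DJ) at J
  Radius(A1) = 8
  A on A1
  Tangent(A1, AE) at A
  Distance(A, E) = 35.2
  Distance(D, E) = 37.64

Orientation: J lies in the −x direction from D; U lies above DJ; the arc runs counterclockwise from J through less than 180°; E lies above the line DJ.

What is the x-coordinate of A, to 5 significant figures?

-44.269

Checks: ∠(UJ, JD) = 90.00° ✓; |UJ| = 8.000 ✓; |UA| = 8.000 ✓; ∠(UA, AE) = 90.00° ✓; |AE| = 35.20 ✓; |DE| = 37.64 ✓.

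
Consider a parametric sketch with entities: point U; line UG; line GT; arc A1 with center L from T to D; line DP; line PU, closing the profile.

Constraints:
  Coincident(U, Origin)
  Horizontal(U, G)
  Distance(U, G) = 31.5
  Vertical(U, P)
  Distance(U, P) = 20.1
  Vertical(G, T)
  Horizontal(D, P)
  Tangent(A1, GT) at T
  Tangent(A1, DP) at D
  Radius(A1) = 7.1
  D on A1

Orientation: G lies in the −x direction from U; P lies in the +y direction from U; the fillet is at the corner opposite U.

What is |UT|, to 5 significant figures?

34.077

The virtual corner opposite U is at (-31.500, 20.100). Tangency of A1 to GT means the radius LT is perpendicular to GT and tangency of A1 to DP means the radius LD is perpendicular to DP, with radius 7.1, so the center L sits 7.1 in from both sides at L = (-24.400, 13.000). That places the tangent points at T = (-31.500, 13.000) on GT and D = (-24.400, 20.100) on DP. Then |UT| = |T − U| = 34.077.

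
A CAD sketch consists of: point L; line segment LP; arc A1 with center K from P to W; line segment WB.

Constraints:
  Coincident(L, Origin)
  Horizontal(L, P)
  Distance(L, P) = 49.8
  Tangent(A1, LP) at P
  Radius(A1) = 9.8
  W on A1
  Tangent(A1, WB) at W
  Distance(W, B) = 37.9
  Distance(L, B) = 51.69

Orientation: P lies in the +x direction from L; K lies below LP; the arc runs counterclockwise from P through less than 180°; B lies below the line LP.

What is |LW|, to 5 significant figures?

41.038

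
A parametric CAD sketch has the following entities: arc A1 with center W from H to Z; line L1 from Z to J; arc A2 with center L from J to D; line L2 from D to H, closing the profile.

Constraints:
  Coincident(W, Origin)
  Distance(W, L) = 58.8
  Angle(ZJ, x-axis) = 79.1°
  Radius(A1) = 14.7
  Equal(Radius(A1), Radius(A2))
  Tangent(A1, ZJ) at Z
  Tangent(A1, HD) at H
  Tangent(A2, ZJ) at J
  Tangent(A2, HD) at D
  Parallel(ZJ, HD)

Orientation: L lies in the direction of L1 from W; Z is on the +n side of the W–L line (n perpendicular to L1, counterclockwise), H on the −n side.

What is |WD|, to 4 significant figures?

60.61

The slot axis is L1's direction at 79.1°, so u = (cos 79.1°, sin 79.1°) = (0.1891, 0.9820) and n = (−sin 79.1°, cos 79.1°) = (-0.9820, 0.1891). W is at the origin and L lies 58.8 along u from W, so L = 58.8·u = (11.12, 57.74). Tangency of A1 to both parallel lines with radius 14.7 puts Z and H at W ± 14.7·n: Z = (-14.43, 2.780), H = (14.43, -2.780). Equal radii place J and D the same way about L: J = L + 14.7·n = (-3.316, 60.52), D = L − 14.7·n = (25.55, 54.96). Then |WD| = |D − W| = 60.61.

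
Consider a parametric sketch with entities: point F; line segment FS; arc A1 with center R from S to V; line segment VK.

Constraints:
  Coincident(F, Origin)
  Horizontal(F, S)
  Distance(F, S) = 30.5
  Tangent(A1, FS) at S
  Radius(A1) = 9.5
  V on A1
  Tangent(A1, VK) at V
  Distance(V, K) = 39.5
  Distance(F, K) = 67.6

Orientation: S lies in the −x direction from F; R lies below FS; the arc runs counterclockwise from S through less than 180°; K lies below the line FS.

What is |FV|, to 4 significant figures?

40.21

Checks: |RV| = 9.500 ✓; ∠(RV, VK) = 90.00° ✓; |VK| = 39.50 ✓; |FK| = 67.60 ✓.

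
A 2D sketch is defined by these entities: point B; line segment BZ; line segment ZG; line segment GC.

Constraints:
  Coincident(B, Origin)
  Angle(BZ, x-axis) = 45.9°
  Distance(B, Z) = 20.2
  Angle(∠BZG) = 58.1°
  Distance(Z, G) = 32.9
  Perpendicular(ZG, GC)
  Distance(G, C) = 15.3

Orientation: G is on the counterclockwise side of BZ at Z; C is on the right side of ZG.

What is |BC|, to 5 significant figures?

39.331

∠BZG = 58.1°, so ZG runs at 45.9° + (180° − 58.1°) = 167.80° from the x-axis; with |ZG| = 32.9, G = Z + 32.9·(cos 167.80°, sin 167.80°) = (-18.100, 21.459). The perpendicularity gives GC at right angles to ZG; with |GC| = 15.3 on the right of ZG, C = G + 15.3·(0.21132, 0.97742) = (-14.866, 36.413). Then |BC| = |C − B| = 39.331.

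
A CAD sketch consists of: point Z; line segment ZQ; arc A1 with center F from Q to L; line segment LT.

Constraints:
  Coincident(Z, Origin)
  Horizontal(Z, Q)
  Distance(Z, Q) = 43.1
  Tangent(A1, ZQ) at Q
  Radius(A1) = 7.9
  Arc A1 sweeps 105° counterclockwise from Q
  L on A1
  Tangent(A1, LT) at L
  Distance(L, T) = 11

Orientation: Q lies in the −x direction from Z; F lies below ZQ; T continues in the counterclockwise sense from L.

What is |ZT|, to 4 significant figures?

52.12

On A1, Q sits at bearing 90° from F; a 105° counterclockwise sweep puts L at bearing 195°, so L = F + 7.9·(cos 195°, sin 195°) = (-50.73, -9.945). Since A1 is tangent to LT there, FL ⟂ LT, so LT runs along (−sin 195°, cos 195°); with |LT| = 11.0, T = (-47.88, -20.57). Then |ZT| = |T − Z| = 52.12.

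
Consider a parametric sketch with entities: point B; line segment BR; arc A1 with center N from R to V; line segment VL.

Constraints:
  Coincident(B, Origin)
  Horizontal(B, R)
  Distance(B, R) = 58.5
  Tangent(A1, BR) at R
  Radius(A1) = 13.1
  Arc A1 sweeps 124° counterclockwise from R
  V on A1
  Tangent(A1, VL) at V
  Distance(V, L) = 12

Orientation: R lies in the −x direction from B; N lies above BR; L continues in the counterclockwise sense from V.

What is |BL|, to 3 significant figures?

62.3

B is at the origin; BR is horizontal with |BR| = 58.5 and R on the −x side, so R = (-58.5, 0.00). Tangency of A1 to BR means the radius NR is perpendicular to BR, so N = R + (0, 13.1) = (-58.5, 13.1). On A1, R sits at bearing -90° from N; a 124° counterclockwise sweep puts V at bearing 34°, so V = N + 13.1·(cos 34°, sin 34°) = (-47.6, 20.4). Since A1 is tangent to VL there, NV ⟂ VL, so VL runs along (−sin 34°, cos 34°); with |VL| = 12.0, L = (-54.3, 30.4). Then |BL| = |L − B| = 62.3.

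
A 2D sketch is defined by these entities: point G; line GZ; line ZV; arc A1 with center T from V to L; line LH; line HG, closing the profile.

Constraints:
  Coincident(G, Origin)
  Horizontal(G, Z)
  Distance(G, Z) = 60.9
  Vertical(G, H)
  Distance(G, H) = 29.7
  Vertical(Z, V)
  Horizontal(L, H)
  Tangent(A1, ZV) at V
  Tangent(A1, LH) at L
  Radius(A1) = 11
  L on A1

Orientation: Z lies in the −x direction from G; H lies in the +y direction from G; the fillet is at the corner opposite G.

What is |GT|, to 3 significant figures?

53.3

G and H share the same x with |GH| = 29.7 and H on the +y side, so H = (0.00, 29.7). The virtual corner opposite G is at (-60.9, 29.7). The tangent condition forces TV to be normal to ZV and the tangent condition forces TL to be normal to LH, with radius 11.0, so the center T sits 11.0 in from both sides at T = (-49.9, 18.7). Then |GT| = |T − G| = 53.3.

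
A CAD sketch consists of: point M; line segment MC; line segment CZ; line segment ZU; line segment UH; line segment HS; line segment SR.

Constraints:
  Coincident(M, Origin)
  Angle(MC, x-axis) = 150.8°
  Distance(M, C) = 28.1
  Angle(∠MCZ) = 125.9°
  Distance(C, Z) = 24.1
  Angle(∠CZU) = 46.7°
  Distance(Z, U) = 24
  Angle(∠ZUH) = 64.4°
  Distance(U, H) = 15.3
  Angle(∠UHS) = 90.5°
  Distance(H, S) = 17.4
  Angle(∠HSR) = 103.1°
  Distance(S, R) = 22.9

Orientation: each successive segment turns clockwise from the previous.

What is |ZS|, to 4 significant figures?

6.621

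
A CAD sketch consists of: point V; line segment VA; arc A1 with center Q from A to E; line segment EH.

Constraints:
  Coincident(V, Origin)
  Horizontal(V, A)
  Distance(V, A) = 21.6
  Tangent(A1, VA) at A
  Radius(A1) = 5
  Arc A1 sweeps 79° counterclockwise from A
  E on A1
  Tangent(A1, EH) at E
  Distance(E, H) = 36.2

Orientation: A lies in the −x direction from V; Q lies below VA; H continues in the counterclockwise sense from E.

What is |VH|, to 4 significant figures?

51.80

V is at the origin; VA is horizontal with |VA| = 21.6 and A on the −x side, so A = (-21.60, 0.000). A1 meets VA tangentially, so QA is at right angles to VA, so Q = A + (0, -5) = (-21.60, -5.000). On A1, A sits at bearing 90° from Q; a 79° counterclockwise sweep puts E at bearing 169°, so E = Q + 5.0·(cos 169°, sin 169°) = (-26.51, -4.046). Since A1 is tangent to EH there, QE ⟂ EH, so EH runs along (−sin 169°, cos 169°); with |EH| = 36.2, H = (-33.42, -39.58). Then |VH| = |H − V| = 51.80.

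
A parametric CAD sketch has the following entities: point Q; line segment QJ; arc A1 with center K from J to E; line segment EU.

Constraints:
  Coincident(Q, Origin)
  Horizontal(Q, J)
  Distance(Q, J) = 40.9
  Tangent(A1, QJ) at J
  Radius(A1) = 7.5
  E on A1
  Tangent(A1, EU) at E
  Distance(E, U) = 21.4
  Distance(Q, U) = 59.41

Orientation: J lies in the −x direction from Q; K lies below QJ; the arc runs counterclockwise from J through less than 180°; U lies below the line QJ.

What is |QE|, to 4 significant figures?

48.54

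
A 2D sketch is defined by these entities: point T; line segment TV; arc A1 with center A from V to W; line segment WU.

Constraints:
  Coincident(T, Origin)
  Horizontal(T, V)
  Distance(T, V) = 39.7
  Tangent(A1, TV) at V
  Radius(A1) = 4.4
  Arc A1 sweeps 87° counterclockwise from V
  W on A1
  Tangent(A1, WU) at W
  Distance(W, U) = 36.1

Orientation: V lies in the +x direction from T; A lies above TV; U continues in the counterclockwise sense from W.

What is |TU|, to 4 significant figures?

61.09

T is at the origin; TV is horizontal with |TV| = 39.7 and V on the +x side, so V = (39.70, 0.000). A1 meets TV tangentially, so AV is at right angles to TV, so A = V + (0, 4.4) = (39.70, 4.400). On A1, V sits at bearing -90° from A; an 87° counterclockwise sweep puts W at bearing -3°, so W = A + 4.4·(cos -3°, sin -3°) = (44.09, 4.170). The tangent condition forces AW to be normal to WU, so WU runs along (−sin -3°, cos -3°); with |WU| = 36.1, U = (45.98, 40.22). Then |TU| = |U − T| = 61.09.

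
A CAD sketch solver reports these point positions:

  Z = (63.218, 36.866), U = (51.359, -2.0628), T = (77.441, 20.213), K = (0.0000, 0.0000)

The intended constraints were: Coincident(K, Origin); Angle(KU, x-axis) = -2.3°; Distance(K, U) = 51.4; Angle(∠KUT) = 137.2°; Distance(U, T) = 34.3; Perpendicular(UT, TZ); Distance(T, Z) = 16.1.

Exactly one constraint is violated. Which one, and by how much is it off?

Distance(T, Z) = 16.1 — off by 5.80.

K = (0.00, 0.00) ✓; KU at -2.300° ✓; |KU| = 51.40 ✓; ∠KUT = 137.2° ✓; |UT| = 34.30 ✓; ∠(UT, TZ) = 90.00° ✓; |TZ| = 21.90 ✗.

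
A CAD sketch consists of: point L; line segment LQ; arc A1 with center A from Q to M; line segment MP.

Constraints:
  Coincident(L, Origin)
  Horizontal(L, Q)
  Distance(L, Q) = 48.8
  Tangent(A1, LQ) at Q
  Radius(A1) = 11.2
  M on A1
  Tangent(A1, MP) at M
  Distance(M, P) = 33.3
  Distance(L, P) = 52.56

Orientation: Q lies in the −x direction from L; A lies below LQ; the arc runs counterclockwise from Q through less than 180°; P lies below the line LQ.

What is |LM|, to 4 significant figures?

59.61

L is at the origin; L and Q share the same y with |LQ| = 48.8 and Q on the −x side, so Q = (-48.80, 0.000). Tangency of A1 to LQ means the radius AQ is perpendicular to LQ, so A = Q + (0, -11.2) = (-48.80, -11.20). Since AM ⟂ MP (tangency), |AP| = √(11.2² + 33.3²) = 35.13 regardless of where M sits on A1. So P lies on both circle(L, 52.56) and circle(A, 35.13); the below-LQ intersection is P = (-31.73, -41.91). M is the foot of the tangent from P: M = (-56.34, -19.48).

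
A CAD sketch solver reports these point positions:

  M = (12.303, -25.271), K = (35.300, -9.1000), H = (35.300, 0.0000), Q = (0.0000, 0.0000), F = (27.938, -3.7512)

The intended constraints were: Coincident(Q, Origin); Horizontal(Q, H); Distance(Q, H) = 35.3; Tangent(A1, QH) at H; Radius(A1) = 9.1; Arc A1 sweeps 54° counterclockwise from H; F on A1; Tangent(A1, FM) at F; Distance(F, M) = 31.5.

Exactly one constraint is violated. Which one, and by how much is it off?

Distance(F, M) = 31.5 — off by 4.90.

Q = (0.00, 0.00) ✓; Q.y = 0.00, H.y = 0.00 ✓; |QH| = 35.30 ✓; ∠(KH, HQ) = 90.00° ✓; |KH| = 9.100 ✓; bearing(K→F) − bearing(K→H) = 54.00° ✓; |KF| = 9.100 ✓; ∠(KF, FM) = 90.00° ✓; |FM| = 26.60 ✗.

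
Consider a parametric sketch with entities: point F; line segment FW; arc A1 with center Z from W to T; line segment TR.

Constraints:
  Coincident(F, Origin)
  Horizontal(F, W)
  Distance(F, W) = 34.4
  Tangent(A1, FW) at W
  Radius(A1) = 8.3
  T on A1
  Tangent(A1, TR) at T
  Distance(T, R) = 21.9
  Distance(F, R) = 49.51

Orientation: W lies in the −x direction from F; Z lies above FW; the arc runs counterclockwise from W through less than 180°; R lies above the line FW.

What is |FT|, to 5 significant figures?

29.960

F is at the origin; FW is horizontal with |FW| = 34.4 and W on the −x side, so W = (-34.400, 0.0000). Tangency of A1 to FW means the radius ZW is perpendicular to FW, so Z = W + (0, 8.3) = (-34.400, 8.3000). Since ZT ⟂ TR (tangency), |ZR| = √(8.3² + 21.9²) = 23.420 regardless of where T sits on A1. So R lies on both circle(F, 49.51) and circle(Z, 23.420); the above-FW intersection is R = (-38.282, 31.396). T is the foot of the tangent from R: T = (-27.234, 12.487).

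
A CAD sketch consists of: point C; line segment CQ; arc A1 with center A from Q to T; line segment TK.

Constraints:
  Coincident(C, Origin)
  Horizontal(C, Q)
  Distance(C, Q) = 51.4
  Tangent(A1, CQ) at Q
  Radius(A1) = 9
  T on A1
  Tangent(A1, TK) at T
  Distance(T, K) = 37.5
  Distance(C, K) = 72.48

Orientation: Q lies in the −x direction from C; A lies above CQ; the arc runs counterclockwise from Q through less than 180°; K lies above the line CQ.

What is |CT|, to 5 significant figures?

44.482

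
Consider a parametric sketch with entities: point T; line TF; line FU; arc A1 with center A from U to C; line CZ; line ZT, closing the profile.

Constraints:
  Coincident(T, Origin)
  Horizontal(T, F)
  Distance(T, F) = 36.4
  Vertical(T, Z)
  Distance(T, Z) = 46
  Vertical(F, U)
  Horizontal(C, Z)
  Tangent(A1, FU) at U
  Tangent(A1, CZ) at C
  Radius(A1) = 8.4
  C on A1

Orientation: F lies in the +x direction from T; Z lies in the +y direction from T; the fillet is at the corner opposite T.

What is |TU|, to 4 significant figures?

52.33

T is at the origin; TF is horizontal with |TF| = 36.4 and F on the +x side, so F = (36.40, 0.000). TZ is vertical with |TZ| = 46.0 and Z on the +y side, so Z = (0.000, 46.00). The virtual corner opposite T is at (36.40, 46.00). Tangency of A1 to FU means the radius AU is perpendicular to FU and the tangent condition forces AC to be normal to CZ, with radius 8.4, so the center A sits 8.4 in from both sides at A = (28.00, 37.60). That places the tangent points at U = (36.40, 37.60) on FU and C = (28.00, 46.00) on CZ. Then |TU| = |U − T| = 52.33.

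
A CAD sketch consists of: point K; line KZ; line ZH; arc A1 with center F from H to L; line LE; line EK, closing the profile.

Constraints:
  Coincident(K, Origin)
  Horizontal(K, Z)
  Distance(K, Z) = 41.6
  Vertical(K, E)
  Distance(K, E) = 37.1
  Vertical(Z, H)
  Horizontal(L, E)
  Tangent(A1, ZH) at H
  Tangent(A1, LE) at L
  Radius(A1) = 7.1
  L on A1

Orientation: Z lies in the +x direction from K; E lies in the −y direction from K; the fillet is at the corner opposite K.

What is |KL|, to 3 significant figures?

50.7

K is at the origin; KZ is horizontal with |KZ| = 41.6 and Z on the +x side, so Z = (41.6, 0.00). K and E share the same x with |KE| = 37.1 and E on the −y side, so E = (0.00, -37.1). The virtual corner opposite K is at (41.6, -37.1). A1 meets ZH tangentially, so FH is at right angles to ZH and the tangent condition forces FL to be normal to LE, with radius 7.1, so the center F sits 7.1 in from both sides at F = (34.5, -30.0). That places the tangent points at H = (41.6, -30.0) on ZH and L = (34.5, -37.1) on LE. Then |KL| = |L − K| = 50.7.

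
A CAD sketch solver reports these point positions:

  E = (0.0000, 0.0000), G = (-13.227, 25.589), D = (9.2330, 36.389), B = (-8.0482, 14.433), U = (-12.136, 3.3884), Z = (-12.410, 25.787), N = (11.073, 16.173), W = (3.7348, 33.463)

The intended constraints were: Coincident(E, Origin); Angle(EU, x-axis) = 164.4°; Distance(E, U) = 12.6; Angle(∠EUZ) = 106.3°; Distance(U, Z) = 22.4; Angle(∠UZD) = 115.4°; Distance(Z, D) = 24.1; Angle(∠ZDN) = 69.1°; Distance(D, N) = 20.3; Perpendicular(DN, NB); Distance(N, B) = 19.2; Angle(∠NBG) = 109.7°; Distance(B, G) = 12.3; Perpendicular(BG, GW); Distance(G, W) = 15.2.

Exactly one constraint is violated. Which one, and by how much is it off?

Distance(G, W) = 15.2 — off by 3.50.

E = (0.00, 0.00) ✓; EU at 164.4° ✓; |EU| = 12.60 ✓; ∠EUZ = 106.3° ✓; |UZ| = 22.40 ✓; ∠UZD = 115.4° ✓; |ZD| = 24.10 ✓; ∠ZDN = 69.10° ✓; |DN| = 20.30 ✓; ∠(DN, NB) = 90.00° ✓; |NB| = 19.20 ✓; ∠NBG = 109.7° ✓; |BG| = 12.30 ✓; ∠(BG, GW) = 90.00° ✓; |GW| = 18.70 ✗.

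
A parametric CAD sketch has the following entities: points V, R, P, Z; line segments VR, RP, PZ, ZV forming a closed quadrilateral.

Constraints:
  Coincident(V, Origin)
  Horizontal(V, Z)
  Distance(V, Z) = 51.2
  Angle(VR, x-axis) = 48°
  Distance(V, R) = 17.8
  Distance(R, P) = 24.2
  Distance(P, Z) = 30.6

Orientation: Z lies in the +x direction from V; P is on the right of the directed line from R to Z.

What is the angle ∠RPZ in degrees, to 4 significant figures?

97.63°

V is at the origin; V and Z share the same y with |VZ| = 51.2 and Z in +x, so Z = (51.2, 0). VR runs at 48.0° with |VR| = 17.8, so R = (11.91, 13.23). P is determined by |RP| = 24.2 and |PZ| = 30.6 together: it lies at the intersection of circle(R, 24.2) and circle(Z, 30.6). With |RZ| = 41.46, the foot of the radical line on RZ is 16.50 from R and the perpendicular offset is √(24.2² − 16.50²) = 17.70. Taking the right-of-RZ solution: P = (21.90, -8.815).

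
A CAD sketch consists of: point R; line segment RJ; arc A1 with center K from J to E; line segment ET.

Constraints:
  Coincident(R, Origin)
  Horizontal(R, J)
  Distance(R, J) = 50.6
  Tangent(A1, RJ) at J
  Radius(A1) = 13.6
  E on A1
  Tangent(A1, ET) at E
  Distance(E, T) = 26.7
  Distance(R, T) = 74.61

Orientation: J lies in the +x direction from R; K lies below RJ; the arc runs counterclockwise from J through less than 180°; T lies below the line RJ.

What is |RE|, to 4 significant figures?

48.20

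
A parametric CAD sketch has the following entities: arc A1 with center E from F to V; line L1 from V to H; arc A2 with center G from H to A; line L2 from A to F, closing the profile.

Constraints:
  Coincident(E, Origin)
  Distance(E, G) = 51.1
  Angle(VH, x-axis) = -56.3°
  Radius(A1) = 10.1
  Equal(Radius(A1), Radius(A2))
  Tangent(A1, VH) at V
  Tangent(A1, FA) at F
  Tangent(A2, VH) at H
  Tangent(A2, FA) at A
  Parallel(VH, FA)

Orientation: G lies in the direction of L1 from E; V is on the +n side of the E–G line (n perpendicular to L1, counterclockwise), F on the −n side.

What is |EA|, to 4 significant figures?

52.09

The slot axis is L1's direction at -56.3°, so u = (cos -56.3°, sin -56.3°) = (0.5548, -0.8320) and n = (−sin -56.3°, cos -56.3°) = (0.8320, 0.5548). E is at the origin and G lies 51.1 along u from E, so G = 51.1·u = (28.35, -42.51). Tangency of A1 to both parallel lines with radius 10.1 puts V and F at E ± 10.1·n: V = (8.403, 5.604), F = (-8.403, -5.604). Equal radii place H and A the same way about G: H = G + 10.1·n = (36.76, -36.91), A = G − 10.1·n = (19.95, -48.12). Then |EA| = |A − E| = 52.09.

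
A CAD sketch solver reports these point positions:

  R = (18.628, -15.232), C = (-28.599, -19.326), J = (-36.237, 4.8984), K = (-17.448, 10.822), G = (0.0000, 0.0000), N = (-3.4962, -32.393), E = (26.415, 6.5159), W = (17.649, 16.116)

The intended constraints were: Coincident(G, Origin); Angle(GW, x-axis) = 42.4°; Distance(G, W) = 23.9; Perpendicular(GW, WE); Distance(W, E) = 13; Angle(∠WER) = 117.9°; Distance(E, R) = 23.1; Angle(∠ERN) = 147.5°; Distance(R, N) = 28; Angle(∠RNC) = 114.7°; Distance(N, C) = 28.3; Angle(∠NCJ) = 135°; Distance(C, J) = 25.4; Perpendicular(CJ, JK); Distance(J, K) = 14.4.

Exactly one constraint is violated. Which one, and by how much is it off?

Distance(J, K) = 14.4 — off by 5.30.

G = (0.00, 0.00) ✓; GW at 42.40° ✓; |GW| = 23.90 ✓; ∠(GW, WE) = 90.00° ✓; |WE| = 13.00 ✓; ∠WER = 117.9° ✓; |ER| = 23.10 ✓; ∠ERN = 147.5° ✓; |RN| = 28.00 ✓; ∠RNC = 114.7° ✓; |NC| = 28.30 ✓; ∠NCJ = 135.0° ✓; |CJ| = 25.40 ✓; ∠(CJ, JK) = 90.00° ✓; |JK| = 19.70 ✗.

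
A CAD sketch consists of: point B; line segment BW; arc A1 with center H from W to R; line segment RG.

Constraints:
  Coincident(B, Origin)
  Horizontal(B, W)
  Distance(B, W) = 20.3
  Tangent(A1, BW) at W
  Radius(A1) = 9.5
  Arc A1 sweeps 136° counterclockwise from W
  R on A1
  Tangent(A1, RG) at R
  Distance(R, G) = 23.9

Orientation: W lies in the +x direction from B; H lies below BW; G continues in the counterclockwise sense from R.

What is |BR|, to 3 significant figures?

21.3

B is at the origin; B and W share the same y with |BW| = 20.3 and W on the +x side, so W = (20.3, 0.00). A1 meets BW tangentially, so HW is at right angles to BW, so H = W + (0, -9.5) = (20.3, -9.50). On A1, W sits at bearing 90° from H; a 136° counterclockwise sweep puts R at bearing 226°, so R = H + 9.5·(cos 226°, sin 226°) = (13.7, -16.3). Then |BR| = |R − B| = 21.3.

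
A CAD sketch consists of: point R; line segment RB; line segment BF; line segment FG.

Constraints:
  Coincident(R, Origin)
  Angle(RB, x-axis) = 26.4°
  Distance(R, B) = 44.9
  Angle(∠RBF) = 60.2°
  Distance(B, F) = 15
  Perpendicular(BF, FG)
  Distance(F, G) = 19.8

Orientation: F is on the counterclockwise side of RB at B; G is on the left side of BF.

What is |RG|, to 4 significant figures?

20.51

R is at the origin; RB runs at 26.4° with length 44.9, so B = 44.9·(cos 26.4°, sin 26.4°) = (40.22, 19.96). ∠RBF = 60.2°, so BF runs at 26.4° + (180° − 60.2°) = 146.2° from the x-axis; with |BF| = 15.0, F = B + 15.0·(cos 146.2°, sin 146.2°) = (27.75, 28.31). The perpendicularity gives FG at right angles to BF; with |FG| = 19.8 on the left of BF, G = F + 19.8·(-0.5563, -0.8310) = (16.74, 11.86). Then |RG| = |G − R| = 20.51.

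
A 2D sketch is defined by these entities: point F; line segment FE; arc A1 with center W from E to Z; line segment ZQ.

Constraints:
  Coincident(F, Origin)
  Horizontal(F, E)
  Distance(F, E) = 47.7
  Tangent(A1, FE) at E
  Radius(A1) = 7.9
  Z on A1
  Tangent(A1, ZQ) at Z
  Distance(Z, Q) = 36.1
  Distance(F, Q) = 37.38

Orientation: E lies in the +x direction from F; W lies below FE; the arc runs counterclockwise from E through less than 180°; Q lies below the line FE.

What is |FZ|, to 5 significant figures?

41.529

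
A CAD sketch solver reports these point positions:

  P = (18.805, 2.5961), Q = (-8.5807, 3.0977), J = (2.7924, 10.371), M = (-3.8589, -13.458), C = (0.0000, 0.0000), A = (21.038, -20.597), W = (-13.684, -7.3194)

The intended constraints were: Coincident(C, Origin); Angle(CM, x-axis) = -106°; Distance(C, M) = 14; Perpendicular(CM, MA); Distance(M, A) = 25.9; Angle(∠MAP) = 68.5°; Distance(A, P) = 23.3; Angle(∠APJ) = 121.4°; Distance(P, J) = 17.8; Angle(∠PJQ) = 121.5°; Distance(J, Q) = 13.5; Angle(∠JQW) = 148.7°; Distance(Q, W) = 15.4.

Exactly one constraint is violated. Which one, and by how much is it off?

Distance(Q, W) = 15.4 — off by 3.80.

C = (0.00, 0.00) ✓; CM at -106.0° ✓; |CM| = 14.00 ✓; ∠(CM, MA) = 90.00° ✓; |MA| = 25.90 ✓; ∠MAP = 68.50° ✓; |AP| = 23.30 ✓; ∠APJ = 121.4° ✓; |PJ| = 17.80 ✓; ∠PJQ = 121.5° ✓; |JQ| = 13.50 ✓; ∠JQW = 148.7° ✓; |QW| = 11.60 ✗.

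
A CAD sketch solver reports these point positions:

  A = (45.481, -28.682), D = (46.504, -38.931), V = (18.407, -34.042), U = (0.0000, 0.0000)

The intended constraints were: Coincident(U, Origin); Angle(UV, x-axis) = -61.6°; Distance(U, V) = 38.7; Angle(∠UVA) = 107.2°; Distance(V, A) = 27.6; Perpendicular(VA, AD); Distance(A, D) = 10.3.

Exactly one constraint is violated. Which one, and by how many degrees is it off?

Perpendicular(VA, AD) — off by 5.50°.

U = (0.00, 0.00) ✓; UV at -61.60° ✓; |UV| = 38.70 ✓; ∠UVA = 107.2° ✓; |VA| = 27.60 ✓; ∠(VA, AD) = 95.50° ✗; |AD| = 10.30 ✓.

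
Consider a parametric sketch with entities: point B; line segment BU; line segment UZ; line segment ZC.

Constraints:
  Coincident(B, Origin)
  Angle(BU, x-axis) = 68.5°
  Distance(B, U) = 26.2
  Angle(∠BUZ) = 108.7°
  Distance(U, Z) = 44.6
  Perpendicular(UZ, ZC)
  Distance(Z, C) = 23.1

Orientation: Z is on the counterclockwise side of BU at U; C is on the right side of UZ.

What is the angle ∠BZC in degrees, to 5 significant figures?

115.09°

∠BUZ = 108.7°, so UZ runs at 68.5° + (180° − 108.7°) = 139.80° from the x-axis; with |UZ| = 44.6, Z = U + 44.6·(cos 139.80°, sin 139.80°) = (-24.463, 53.164). The perpendicularity gives ZC at right angles to UZ; with |ZC| = 23.1 on the right of UZ, C = Z + 23.1·(0.64546, 0.76380) = (-9.5529, 70.808). Then cos ∠BZC = ZB·ZC / (|ZB||ZC|), giving 115.09°.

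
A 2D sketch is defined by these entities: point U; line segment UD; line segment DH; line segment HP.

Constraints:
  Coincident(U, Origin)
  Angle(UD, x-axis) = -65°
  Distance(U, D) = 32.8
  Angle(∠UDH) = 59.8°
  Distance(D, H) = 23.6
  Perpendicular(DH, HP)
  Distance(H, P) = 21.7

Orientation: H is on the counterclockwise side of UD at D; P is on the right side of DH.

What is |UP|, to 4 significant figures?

50.55

∠UDH = 59.8°, so DH runs at -65.0° + (180° − 59.8°) = 55.20° from the x-axis; with |DH| = 23.6, H = D + 23.6·(cos 55.20°, sin 55.20°) = (27.33, -10.35). DH ⟂ HP; with |HP| = 21.7 on the right of DH, P = H + 21.7·(0.8211, -0.5707) = (45.15, -22.73). Then |UP| = |P − U| = 50.55.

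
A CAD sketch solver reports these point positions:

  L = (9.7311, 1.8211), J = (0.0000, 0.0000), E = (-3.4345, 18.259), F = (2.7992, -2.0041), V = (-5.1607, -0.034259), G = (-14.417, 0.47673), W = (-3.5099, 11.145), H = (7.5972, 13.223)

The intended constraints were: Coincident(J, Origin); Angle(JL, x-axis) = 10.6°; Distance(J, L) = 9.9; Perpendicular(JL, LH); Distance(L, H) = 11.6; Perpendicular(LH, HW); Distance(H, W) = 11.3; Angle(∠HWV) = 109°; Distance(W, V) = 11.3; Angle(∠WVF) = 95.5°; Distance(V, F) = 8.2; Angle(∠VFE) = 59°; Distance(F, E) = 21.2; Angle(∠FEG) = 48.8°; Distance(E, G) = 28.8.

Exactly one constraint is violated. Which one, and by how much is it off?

Distance(E, G) = 28.8 — off by 7.90.

J = (0.00, 0.00) ✓; JL at 10.60° ✓; |JL| = 9.900 ✓; ∠(JL, LH) = 90.00° ✓; |LH| = 11.60 ✓; ∠(LH, HW) = 90.00° ✓; |HW| = 11.30 ✓; ∠HWV = 109.0° ✓; |WV| = 11.30 ✓; ∠WVF = 95.50° ✓; |VF| = 8.200 ✓; ∠VFE = 59.00° ✓; |FE| = 21.20 ✓; ∠FEG = 48.80° ✓; |EG| = 20.90 ✗.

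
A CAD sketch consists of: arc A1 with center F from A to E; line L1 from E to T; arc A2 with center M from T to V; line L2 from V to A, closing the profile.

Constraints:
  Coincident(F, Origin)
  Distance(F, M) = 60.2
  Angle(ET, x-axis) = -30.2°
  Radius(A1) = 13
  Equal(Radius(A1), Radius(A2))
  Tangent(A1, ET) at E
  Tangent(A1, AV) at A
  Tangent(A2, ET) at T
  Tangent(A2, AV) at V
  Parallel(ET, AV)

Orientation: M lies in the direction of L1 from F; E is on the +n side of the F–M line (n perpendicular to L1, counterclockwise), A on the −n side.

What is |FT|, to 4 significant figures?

61.59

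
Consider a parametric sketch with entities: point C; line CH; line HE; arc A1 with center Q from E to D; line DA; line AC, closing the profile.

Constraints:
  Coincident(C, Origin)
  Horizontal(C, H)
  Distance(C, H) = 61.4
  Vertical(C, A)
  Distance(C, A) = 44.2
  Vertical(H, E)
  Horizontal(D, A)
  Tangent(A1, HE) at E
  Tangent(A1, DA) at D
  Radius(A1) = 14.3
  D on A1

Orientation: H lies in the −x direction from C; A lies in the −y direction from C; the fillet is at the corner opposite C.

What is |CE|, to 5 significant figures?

68.293

C is at the origin; C and H share the same y with |CH| = 61.4 and H on the −x side, so H = (-61.400, 0.0000). CA is vertical with |CA| = 44.2 and A on the −y side, so A = (0.0000, -44.200). The virtual corner opposite C is at (-61.400, -44.200). The tangent condition forces QE to be normal to HE and A1 meets DA tangentially, so QD is at right angles to DA, with radius 14.3, so the center Q sits 14.3 in from both sides at Q = (-47.100, -29.900). That places the tangent points at E = (-61.400, -29.900) on HE and D = (-47.100, -44.200) on DA. Then |CE| = |E − C| = 68.293.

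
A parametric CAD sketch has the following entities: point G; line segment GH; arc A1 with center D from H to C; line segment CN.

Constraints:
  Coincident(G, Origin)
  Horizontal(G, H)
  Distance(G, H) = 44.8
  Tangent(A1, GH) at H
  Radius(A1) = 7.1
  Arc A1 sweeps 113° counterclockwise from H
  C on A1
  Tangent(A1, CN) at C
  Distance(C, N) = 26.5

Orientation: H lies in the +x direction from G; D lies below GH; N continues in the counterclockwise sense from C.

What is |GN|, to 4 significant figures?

59.48

G is at the origin; GH is horizontal with |GH| = 44.8 and H on the +x side, so H = (44.80, 0.000). The tangent condition forces DH to be normal to GH, so D = H + (0, -7.1) = (44.80, -7.100). On A1, H sits at bearing 90° from D; a 113° counterclockwise sweep puts C at bearing 203°, so C = D + 7.1·(cos 203°, sin 203°) = (38.26, -9.874). Tangency of A1 to CN means the radius DC is perpendicular to CN, so CN runs along (−sin 203°, cos 203°); with |CN| = 26.5, N = (48.62, -34.27). Then |GN| = |N − G| = 59.48.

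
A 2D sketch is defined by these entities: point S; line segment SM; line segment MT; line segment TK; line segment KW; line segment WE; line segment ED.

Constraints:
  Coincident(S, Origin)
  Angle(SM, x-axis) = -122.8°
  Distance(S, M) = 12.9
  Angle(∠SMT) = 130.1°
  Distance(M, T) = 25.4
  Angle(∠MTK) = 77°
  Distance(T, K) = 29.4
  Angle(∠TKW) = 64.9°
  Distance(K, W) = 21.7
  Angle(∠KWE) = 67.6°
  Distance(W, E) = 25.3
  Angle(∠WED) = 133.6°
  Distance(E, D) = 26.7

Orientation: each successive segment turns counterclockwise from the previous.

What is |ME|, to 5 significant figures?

23.894

S is at the origin; SM runs at -122.8° with length 12.9, so M = (-6.9880, -10.843). ∠SMT = 130.1° gives MT at -72.900° from the x-axis; with |MT| = 25.4, T = (0.48059, -35.120). ∠MTK = 77.0° gives TK at 30.100° from the x-axis; with |TK| = 29.4, K = (25.916, -20.376). ∠TKW = 64.9° gives KW at 145.20° from the x-axis; with |KW| = 21.7, W = (8.0971, -7.9916). ∠KWE = 67.6° gives WE at -102.40° from the x-axis; with |WE| = 25.3, E = (2.6643, -32.701). Then |ME| = |E − M| = 23.894.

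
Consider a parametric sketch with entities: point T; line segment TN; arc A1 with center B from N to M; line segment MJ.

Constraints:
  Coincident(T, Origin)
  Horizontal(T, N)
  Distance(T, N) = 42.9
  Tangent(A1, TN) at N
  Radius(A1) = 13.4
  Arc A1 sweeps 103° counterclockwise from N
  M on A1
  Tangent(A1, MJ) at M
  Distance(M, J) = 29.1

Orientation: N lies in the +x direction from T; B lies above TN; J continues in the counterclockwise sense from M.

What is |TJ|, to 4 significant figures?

66.68

T is at the origin; T and N share the same y with |TN| = 42.9 and N on the +x side, so N = (42.90, 0.000). Since A1 is tangent to TN there, BN ⟂ TN, so B = N + (0, 13.4) = (42.90, 13.40). On A1, N sits at bearing -90° from B; a 103° counterclockwise sweep puts M at bearing 13°, so M = B + 13.4·(cos 13°, sin 13°) = (55.96, 16.41). Since A1 is tangent to MJ there, BM ⟂ MJ, so MJ runs along (−sin 13°, cos 13°); with |MJ| = 29.1, J = (49.41, 44.77). Then |TJ| = |J − T| = 66.68.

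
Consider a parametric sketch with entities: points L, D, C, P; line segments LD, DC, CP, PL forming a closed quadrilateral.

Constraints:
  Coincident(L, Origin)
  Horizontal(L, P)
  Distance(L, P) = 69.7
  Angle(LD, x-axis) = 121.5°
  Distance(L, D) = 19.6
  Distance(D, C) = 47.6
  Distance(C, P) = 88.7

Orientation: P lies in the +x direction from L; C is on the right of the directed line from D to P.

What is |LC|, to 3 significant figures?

33.6

L is at the origin; LP is horizontal with |LP| = 69.7 and P in +x, so P = (69.7, 0). LD runs at 121.5° with |LD| = 19.6, so D = (-10.2, 16.7). C is determined by |DC| = 47.6 and |CP| = 88.7 together: it lies at the intersection of circle(D, 47.6) and circle(P, 88.7). With |DP| = 81.7, the foot of the radical line on DP is 6.54 from D and the perpendicular offset is √(47.6² − 6.54²) = 47.1. Taking the right-of-DP solution: C = (-13.5, -30.8).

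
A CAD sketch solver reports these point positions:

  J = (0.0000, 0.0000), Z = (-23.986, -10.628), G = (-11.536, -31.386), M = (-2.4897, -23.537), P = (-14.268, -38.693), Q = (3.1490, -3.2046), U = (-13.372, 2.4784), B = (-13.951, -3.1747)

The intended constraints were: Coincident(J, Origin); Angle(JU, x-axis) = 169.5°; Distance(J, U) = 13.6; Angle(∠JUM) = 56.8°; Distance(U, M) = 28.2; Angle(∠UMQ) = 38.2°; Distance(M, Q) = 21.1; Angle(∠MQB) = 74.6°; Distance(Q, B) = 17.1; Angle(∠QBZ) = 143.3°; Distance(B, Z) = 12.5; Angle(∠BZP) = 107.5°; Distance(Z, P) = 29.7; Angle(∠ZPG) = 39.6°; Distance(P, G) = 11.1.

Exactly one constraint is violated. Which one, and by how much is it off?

Distance(P, G) = 11.1 — off by 3.30.

J = (0.00, 0.00) ✓; JU at 169.5° ✓; |JU| = 13.60 ✓; ∠JUM = 56.80° ✓; |UM| = 28.20 ✓; ∠UMQ = 38.20° ✓; |MQ| = 21.10 ✓; ∠MQB = 74.60° ✓; |QB| = 17.10 ✓; ∠QBZ = 143.3° ✓; |BZ| = 12.50 ✓; ∠BZP = 107.5° ✓; |ZP| = 29.70 ✓; ∠ZPG = 39.60° ✓; |PG| = 7.801 ✗.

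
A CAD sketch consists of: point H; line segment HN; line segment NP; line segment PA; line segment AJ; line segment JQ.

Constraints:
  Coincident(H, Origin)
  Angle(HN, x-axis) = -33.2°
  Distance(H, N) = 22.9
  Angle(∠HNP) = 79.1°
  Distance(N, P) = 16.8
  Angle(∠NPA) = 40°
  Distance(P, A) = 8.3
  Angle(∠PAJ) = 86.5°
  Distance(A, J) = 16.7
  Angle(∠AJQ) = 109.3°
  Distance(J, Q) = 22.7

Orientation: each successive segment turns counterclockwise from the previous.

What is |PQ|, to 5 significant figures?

27.095

∠PAJ = 86.5° gives AJ at -58.800° from the x-axis; with |AJ| = 16.7, J = (26.839, -15.138). ∠AJQ = 109.3° gives JQ at 11.900° from the x-axis; with |JQ| = 22.7, Q = (49.051, -10.458). Then |PQ| = |Q − P| = 27.095.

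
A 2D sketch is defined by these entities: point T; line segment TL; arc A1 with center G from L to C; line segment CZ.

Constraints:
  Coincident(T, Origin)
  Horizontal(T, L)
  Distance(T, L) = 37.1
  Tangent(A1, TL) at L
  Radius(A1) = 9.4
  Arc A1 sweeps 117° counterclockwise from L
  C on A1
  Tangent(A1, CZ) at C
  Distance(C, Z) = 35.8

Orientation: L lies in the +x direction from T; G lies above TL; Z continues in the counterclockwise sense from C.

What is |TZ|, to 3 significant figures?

54.1

T is at the origin; T and L share the same y with |TL| = 37.1 and L on the +x side, so L = (37.1, 0.00). A1 meets TL tangentially, so GL is at right angles to TL, so G = L + (0, 9.4) = (37.1, 9.40). On A1, L sits at bearing -90° from G; a 117° counterclockwise sweep puts C at bearing 27°, so C = G + 9.4·(cos 27°, sin 27°) = (45.5, 13.7). Tangency of A1 to CZ means the radius GC is perpendicular to CZ, so CZ runs along (−sin 27°, cos 27°); with |CZ| = 35.8, Z = (29.2, 45.6). Then |TZ| = |Z − T| = 54.1.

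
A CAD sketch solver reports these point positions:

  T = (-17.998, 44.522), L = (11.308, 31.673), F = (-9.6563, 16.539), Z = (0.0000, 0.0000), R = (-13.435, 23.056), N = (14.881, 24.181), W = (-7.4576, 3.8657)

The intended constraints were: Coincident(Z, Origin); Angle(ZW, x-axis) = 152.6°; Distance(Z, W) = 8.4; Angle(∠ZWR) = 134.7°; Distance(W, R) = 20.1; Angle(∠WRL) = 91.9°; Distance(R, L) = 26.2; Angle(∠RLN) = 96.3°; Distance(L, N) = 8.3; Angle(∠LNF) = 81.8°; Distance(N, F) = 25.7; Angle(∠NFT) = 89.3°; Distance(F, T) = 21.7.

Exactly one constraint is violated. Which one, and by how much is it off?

Distance(F, T) = 21.7 — off by 7.50.

Z = (0.00, 0.00) ✓; ZW at 152.6° ✓; |ZW| = 8.400 ✓; ∠ZWR = 134.7° ✓; |WR| = 20.10 ✓; ∠WRL = 91.90° ✓; |RL| = 26.20 ✓; ∠RLN = 96.30° ✓; |LN| = 8.300 ✓; ∠LNF = 81.80° ✓; |NF| = 25.70 ✓; ∠NFT = 89.30° ✓; |FT| = 29.20 ✗.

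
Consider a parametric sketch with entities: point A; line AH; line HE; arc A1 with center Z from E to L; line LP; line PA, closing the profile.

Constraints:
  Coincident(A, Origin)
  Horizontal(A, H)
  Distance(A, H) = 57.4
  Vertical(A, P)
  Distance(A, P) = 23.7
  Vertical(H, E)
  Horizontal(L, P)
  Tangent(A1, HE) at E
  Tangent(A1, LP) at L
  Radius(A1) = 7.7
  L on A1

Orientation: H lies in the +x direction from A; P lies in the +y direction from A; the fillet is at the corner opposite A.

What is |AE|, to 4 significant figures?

59.59

A is at the origin; AH is horizontal with |AH| = 57.4 and H on the +x side, so H = (57.40, 0.000). AP is vertical with |AP| = 23.7 and P on the +y side, so P = (0.000, 23.70). The virtual corner opposite A is at (57.40, 23.70). The tangent condition forces ZE to be normal to HE and tangency of A1 to LP means the radius ZL is perpendicular to LP, with radius 7.7, so the center Z sits 7.7 in from both sides at Z = (49.70, 16.00). That places the tangent points at E = (57.40, 16.00) on HE and L = (49.70, 23.70) on LP. Then |AE| = |E − A| = 59.59.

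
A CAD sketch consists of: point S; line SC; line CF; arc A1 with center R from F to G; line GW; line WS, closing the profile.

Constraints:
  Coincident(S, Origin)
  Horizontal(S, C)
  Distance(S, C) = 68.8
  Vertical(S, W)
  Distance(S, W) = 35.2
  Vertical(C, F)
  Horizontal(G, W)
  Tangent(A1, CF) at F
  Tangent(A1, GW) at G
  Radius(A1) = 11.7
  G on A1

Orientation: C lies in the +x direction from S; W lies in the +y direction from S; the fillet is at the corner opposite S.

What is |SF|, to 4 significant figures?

72.70

S is at the origin; SC is horizontal with |SC| = 68.8 and C on the +x side, so C = (68.80, 0.000). S and W share the same x with |SW| = 35.2 and W on the +y side, so W = (0.000, 35.20). The virtual corner opposite S is at (68.80, 35.20). The tangent condition forces RF to be normal to CF and tangency of A1 to GW means the radius RG is perpendicular to GW, with radius 11.7, so the center R sits 11.7 in from both sides at R = (57.10, 23.50). That places the tangent points at F = (68.80, 23.50) on CF and G = (57.10, 35.20) on GW. Then |SF| = |F − S| = 72.70.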